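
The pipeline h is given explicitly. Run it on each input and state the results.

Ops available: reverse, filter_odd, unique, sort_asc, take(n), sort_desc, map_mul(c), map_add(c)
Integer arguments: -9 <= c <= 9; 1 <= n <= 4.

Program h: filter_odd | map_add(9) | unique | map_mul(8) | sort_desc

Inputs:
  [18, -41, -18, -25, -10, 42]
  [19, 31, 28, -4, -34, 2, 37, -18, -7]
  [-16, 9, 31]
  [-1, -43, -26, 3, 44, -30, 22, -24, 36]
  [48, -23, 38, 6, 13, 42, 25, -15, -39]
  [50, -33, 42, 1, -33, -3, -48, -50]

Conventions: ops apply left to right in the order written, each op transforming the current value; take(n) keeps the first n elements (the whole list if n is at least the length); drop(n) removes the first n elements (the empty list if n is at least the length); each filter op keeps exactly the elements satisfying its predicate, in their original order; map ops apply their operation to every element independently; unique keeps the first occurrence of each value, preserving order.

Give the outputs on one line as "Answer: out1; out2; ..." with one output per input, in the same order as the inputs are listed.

Execution, op by op:
  [18, -41, -18, -25, -10, 42] -> [-41, -25] -> [-32, -16] -> [-32, -16] -> [-256, -128] -> [-128, -256]
  [19, 31, 28, -4, -34, 2, 37, -18, -7] -> [19, 31, 37, -7] -> [28, 40, 46, 2] -> [28, 40, 46, 2] -> [224, 320, 368, 16] -> [368, 320, 224, 16]
  [-16, 9, 31] -> [9, 31] -> [18, 40] -> [18, 40] -> [144, 320] -> [320, 144]
  [-1, -43, -26, 3, 44, -30, 22, -24, 36] -> [-1, -43, 3] -> [8, -34, 12] -> [8, -34, 12] -> [64, -272, 96] -> [96, 64, -272]
  [48, -23, 38, 6, 13, 42, 25, -15, -39] -> [-23, 13, 25, -15, -39] -> [-14, 22, 34, -6, -30] -> [-14, 22, 34, -6, -30] -> [-112, 176, 272, -48, -240] -> [272, 176, -48, -112, -240]
  [50, -33, 42, 1, -33, -3, -48, -50] -> [-33, 1, -33, -3] -> [-24, 10, -24, 6] -> [-24, 10, 6] -> [-192, 80, 48] -> [80, 48, -192]

[-128, -256]; [368, 320, 224, 16]; [320, 144]; [96, 64, -272]; [272, 176, -48, -112, -240]; [80, 48, -192]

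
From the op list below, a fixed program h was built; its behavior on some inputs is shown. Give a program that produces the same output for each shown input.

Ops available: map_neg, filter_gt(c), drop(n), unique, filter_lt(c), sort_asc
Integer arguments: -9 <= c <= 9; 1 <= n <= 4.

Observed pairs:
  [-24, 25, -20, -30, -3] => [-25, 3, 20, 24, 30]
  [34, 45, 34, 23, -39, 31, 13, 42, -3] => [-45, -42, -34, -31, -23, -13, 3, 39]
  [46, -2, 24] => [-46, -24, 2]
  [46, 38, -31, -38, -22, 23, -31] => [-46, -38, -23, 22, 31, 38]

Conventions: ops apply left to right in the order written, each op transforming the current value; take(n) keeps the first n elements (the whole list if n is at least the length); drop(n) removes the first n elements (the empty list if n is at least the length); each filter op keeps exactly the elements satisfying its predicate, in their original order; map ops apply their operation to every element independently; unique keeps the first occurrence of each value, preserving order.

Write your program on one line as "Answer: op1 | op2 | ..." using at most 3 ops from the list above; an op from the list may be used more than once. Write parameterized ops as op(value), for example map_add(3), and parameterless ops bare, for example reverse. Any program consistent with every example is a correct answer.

map_neg | unique | sort_asc

Check, running the answer program on each example:
  [-24, 25, -20, -30, -3] -> [24, -25, 20, 30, 3] -> [24, -25, 20, 30, 3] -> [-25, 3, 20, 24, 30]
  [34, 45, 34, 23, -39, 31, 13, 42, -3] -> [-34, -45, -34, -23, 39, -31, -13, -42, 3] -> [-34, -45, -23, 39, -31, -13, -42, 3] -> [-45, -42, -34, -31, -23, -13, 3, 39]
  [46, -2, 24] -> [-46, 2, -24] -> [-46, 2, -24] -> [-46, -24, 2]
  [46, 38, -31, -38, -22, 23, -31] -> [-46, -38, 31, 38, 22, -23, 31] -> [-46, -38, 31, 38, 22, -23] -> [-46, -38, -23, 22, 31, 38]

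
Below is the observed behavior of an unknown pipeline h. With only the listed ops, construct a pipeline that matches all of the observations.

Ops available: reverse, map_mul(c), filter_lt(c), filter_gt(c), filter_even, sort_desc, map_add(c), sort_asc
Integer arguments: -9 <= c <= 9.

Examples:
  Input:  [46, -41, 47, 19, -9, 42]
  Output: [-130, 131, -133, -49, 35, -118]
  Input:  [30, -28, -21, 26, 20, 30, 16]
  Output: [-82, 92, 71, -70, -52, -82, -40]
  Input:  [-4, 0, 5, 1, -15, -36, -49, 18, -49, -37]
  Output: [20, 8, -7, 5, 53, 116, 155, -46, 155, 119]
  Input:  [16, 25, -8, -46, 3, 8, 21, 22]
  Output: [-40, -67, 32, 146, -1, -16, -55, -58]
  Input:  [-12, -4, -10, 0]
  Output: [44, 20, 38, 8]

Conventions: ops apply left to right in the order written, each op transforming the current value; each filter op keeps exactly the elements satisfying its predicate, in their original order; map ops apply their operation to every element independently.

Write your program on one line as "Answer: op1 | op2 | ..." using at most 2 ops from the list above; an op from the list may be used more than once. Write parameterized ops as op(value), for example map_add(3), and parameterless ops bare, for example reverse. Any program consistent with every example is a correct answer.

map_mul(-3) | map_add(8)

Check, running the answer program on each example:
  [46, -41, 47, 19, -9, 42] -> [-138, 123, -141, -57, 27, -126] -> [-130, 131, -133, -49, 35, -118]
  [30, -28, -21, 26, 20, 30, 16] -> [-90, 84, 63, -78, -60, -90, -48] -> [-82, 92, 71, -70, -52, -82, -40]
  [-4, 0, 5, 1, -15, -36, -49, 18, -49, -37] -> [12, 0, -15, -3, 45, 108, 147, -54, 147, 111] -> [20, 8, -7, 5, 53, 116, 155, -46, 155, 119]
  [16, 25, -8, -46, 3, 8, 21, 22] -> [-48, -75, 24, 138, -9, -24, -63, -66] -> [-40, -67, 32, 146, -1, -16, -55, -58]
  [-12, -4, -10, 0] -> [36, 12, 30, 0] -> [44, 20, 38, 8]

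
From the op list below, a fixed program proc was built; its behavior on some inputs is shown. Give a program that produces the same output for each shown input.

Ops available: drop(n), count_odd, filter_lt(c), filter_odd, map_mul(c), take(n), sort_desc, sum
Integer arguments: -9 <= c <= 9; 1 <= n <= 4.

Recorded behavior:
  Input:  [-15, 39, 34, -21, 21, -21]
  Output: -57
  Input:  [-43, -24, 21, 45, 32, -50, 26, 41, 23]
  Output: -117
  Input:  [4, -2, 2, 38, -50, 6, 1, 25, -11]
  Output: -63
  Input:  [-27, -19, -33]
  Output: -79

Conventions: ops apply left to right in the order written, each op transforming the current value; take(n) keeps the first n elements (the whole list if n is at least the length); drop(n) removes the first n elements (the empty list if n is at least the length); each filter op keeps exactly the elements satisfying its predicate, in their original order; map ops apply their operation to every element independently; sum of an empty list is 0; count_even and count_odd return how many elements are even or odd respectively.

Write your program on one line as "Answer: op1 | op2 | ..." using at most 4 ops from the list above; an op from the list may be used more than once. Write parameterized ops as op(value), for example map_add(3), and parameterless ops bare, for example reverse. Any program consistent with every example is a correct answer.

sort_desc | filter_lt(0) | sum

Check, running the answer program on each example:
  [-15, 39, 34, -21, 21, -21] -> [39, 34, 21, -15, -21, -21] -> [-15, -21, -21] -> -57
  [-43, -24, 21, 45, 32, -50, 26, 41, 23] -> [45, 41, 32, 26, 23, 21, -24, -43, -50] -> [-24, -43, -50] -> -117
  [4, -2, 2, 38, -50, 6, 1, 25, -11] -> [38, 25, 6, 4, 2, 1, -2, -11, -50] -> [-2, -11, -50] -> -63
  [-27, -19, -33] -> [-19, -27, -33] -> [-19, -27, -33] -> -79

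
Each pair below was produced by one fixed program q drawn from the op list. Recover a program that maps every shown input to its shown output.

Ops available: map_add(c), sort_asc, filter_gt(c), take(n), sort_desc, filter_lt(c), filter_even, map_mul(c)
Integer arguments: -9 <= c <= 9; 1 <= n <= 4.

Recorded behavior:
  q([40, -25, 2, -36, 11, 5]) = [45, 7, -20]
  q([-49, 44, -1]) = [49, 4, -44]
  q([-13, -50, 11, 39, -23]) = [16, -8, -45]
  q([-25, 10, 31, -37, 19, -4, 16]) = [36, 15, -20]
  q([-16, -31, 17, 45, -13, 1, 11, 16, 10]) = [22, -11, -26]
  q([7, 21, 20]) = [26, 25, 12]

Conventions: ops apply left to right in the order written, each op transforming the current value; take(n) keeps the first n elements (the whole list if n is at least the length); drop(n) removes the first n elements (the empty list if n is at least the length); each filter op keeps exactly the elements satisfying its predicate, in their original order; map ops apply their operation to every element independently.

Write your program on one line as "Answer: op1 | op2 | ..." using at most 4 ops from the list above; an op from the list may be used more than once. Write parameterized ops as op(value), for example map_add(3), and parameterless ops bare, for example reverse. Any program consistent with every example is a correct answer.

take(3) | map_add(5) | sort_desc

Check, running the answer program on each example:
  [40, -25, 2, -36, 11, 5] -> [40, -25, 2] -> [45, -20, 7] -> [45, 7, -20]
  [-49, 44, -1] -> [-49, 44, -1] -> [-44, 49, 4] -> [49, 4, -44]
  [-13, -50, 11, 39, -23] -> [-13, -50, 11] -> [-8, -45, 16] -> [16, -8, -45]
  [-25, 10, 31, -37, 19, -4, 16] -> [-25, 10, 31] -> [-20, 15, 36] -> [36, 15, -20]
  [-16, -31, 17, 45, -13, 1, 11, 16, 10] -> [-16, -31, 17] -> [-11, -26, 22] -> [22, -11, -26]
  [7, 21, 20] -> [7, 21, 20] -> [12, 26, 25] -> [26, 25, 12]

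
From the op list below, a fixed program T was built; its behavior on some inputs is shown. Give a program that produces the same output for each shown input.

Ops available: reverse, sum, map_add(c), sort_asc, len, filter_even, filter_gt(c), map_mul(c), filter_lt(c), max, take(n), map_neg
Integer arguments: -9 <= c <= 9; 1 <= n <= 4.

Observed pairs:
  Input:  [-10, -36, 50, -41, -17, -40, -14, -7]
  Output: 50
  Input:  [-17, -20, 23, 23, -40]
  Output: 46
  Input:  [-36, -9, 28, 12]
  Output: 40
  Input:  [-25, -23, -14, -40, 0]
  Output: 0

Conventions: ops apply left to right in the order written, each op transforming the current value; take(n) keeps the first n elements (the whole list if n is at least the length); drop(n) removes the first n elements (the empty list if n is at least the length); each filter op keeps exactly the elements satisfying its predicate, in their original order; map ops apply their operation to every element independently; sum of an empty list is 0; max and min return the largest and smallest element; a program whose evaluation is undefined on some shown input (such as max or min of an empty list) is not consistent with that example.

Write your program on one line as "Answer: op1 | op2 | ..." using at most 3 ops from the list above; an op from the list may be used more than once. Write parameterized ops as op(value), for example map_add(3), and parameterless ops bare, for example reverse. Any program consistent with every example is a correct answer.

filter_gt(3) | sum

Check, running the answer program on each example:
  [-10, -36, 50, -41, -17, -40, -14, -7] -> [50] -> 50
  [-17, -20, 23, 23, -40] -> [23, 23] -> 46
  [-36, -9, 28, 12] -> [28, 12] -> 40
  [-25, -23, -14, -40, 0] -> [] -> 0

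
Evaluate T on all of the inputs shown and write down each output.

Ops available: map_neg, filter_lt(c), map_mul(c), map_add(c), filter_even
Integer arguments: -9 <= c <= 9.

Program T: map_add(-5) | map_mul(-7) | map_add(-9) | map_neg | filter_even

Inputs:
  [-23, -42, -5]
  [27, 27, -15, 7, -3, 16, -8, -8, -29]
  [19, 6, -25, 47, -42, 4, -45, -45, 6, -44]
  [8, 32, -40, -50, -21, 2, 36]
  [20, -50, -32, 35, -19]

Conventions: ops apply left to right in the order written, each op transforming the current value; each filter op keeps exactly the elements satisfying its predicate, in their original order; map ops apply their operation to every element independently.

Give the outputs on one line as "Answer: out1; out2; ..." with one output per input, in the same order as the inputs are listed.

[-320]; [86, -82, -82]; [16, -320, 2, 16, -334]; [30, 198, -306, -376, -12, 226]; [114, -376, -250]

Execution, op by op:
  [-23, -42, -5] -> [-28, -47, -10] -> [196, 329, 70] -> [187, 320, 61] -> [-187, -320, -61] -> [-320]
  [27, 27, -15, 7, -3, 16, -8, -8, -29] -> [22, 22, -20, 2, -8, 11, -13, -13, -34] -> [-154, -154, 140, -14, 56, -77, 91, 91, 238] -> [-163, -163, 131, -23, 47, -86, 82, 82, 229] -> [163, 163, -131, 23, -47, 86, -82, -82, -229] -> [86, -82, -82]
  [19, 6, -25, 47, -42, 4, -45, -45, 6, -44] -> [14, 1, -30, 42, -47, -1, -50, -50, 1, -49] -> [-98, -7, 210, -294, 329, 7, 350, 350, -7, 343] -> [-107, -16, 201, -303, 320, -2, 341, 341, -16, 334] -> [107, 16, -201, 303, -320, 2, -341, -341, 16, -334] -> [16, -320, 2, 16, -334]
  [8, 32, -40, -50, -21, 2, 36] -> [3, 27, -45, -55, -26, -3, 31] -> [-21, -189, 315, 385, 182, 21, -217] -> [-30, -198, 306, 376, 173, 12, -226] -> [30, 198, -306, -376, -173, -12, 226] -> [30, 198, -306, -376, -12, 226]
  [20, -50, -32, 35, -19] -> [15, -55, -37, 30, -24] -> [-105, 385, 259, -210, 168] -> [-114, 376, 250, -219, 159] -> [114, -376, -250, 219, -159] -> [114, -376, -250]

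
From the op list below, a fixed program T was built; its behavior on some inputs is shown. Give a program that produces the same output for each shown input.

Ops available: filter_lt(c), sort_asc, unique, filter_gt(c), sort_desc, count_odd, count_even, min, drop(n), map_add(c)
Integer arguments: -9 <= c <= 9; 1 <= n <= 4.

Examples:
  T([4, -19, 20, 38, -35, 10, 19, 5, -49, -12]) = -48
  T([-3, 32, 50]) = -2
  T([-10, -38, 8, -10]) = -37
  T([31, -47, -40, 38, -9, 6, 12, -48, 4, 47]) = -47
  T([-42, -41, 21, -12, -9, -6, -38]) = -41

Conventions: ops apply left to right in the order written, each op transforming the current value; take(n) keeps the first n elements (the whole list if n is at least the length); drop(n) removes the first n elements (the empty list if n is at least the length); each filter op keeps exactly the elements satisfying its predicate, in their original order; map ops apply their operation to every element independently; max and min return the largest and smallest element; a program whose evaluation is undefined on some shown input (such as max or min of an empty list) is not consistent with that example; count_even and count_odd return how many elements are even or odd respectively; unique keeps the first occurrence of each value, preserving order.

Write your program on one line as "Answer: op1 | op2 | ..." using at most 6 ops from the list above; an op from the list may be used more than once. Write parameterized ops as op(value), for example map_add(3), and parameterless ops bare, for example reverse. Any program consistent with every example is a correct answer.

filter_lt(6) | map_add(1) | sort_asc | unique | min

Check, running the answer program on each example:
  [4, -19, 20, 38, -35, 10, 19, 5, -49, -12] -> [4, -19, -35, 5, -49, -12] -> [5, -18, -34, 6, -48, -11] -> [-48, -34, -18, -11, 5, 6] -> [-48, -34, -18, -11, 5, 6] -> -48
  [-3, 32, 50] -> [-3] -> [-2] -> [-2] -> [-2] -> -2
  [-10, -38, 8, -10] -> [-10, -38, -10] -> [-9, -37, -9] -> [-37, -9, -9] -> [-37, -9] -> -37
  [31, -47, -40, 38, -9, 6, 12, -48, 4, 47] -> [-47, -40, -9, -48, 4] -> [-46, -39, -8, -47, 5] -> [-47, -46, -39, -8, 5] -> [-47, -46, -39, -8, 5] -> -47
  [-42, -41, 21, -12, -9, -6, -38] -> [-42, -41, -12, -9, -6, -38] -> [-41, -40, -11, -8, -5, -37] -> [-41, -40, -37, -11, -8, -5] -> [-41, -40, -37, -11, -8, -5] -> -41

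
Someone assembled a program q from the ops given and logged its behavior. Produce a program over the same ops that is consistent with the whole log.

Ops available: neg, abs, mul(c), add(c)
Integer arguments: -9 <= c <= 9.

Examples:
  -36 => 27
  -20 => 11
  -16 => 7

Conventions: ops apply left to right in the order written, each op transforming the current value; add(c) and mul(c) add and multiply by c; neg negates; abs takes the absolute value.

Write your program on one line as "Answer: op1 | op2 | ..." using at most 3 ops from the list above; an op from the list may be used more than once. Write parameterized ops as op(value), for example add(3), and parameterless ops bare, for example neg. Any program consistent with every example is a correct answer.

abs | add(-9)

Check, running the answer program on each example:
  -36 -> 36 -> 27
  -20 -> 20 -> 11
  -16 -> 16 -> 7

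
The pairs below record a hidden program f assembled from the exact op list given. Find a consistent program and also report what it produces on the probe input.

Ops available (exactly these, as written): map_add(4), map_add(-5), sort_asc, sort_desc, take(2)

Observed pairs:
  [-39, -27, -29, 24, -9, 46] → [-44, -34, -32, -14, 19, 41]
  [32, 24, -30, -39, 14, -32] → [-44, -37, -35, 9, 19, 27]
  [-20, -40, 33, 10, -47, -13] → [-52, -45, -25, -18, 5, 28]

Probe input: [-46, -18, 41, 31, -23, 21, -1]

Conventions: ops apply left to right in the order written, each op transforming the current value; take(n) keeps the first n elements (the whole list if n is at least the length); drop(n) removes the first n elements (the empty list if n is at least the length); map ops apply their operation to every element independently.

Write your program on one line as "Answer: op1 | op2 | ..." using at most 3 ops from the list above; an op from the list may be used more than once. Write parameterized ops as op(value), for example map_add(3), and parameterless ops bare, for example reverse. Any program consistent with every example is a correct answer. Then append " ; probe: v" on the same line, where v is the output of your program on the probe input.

map_add(-5) | sort_asc ; probe: [-51, -28, -23, -6, 16, 26, 36]

Check, running the answer program on each example:
  [-39, -27, -29, 24, -9, 46] -> [-44, -32, -34, 19, -14, 41] -> [-44, -34, -32, -14, 19, 41]
  [32, 24, -30, -39, 14, -32] -> [27, 19, -35, -44, 9, -37] -> [-44, -37, -35, 9, 19, 27]
  [-20, -40, 33, 10, -47, -13] -> [-25, -45, 28, 5, -52, -18] -> [-52, -45, -25, -18, 5, 28]
  probe: [-46, -18, 41, 31, -23, 21, -1] -> [-51, -23, 36, 26, -28, 16, -6] -> [-51, -28, -23, -6, 16, 26, 36]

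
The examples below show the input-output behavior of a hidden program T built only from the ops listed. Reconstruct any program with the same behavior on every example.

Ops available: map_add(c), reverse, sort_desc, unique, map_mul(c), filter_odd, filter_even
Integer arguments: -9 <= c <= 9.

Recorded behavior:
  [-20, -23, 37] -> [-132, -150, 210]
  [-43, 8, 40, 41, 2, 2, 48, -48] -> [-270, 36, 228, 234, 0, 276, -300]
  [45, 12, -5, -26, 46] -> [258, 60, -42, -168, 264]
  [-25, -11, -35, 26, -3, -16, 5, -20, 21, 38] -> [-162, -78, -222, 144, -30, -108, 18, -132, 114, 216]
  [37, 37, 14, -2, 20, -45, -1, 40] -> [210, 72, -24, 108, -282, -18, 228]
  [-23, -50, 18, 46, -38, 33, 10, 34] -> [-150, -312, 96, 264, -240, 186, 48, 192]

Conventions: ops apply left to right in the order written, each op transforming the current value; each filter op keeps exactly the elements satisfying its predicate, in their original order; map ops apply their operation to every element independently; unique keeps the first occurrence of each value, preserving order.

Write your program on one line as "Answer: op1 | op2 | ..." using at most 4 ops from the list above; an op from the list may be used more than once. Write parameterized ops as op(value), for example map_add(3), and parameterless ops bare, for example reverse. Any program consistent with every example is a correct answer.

map_add(-2) | unique | map_mul(6)

Check, running the answer program on each example:
  [-20, -23, 37] -> [-22, -25, 35] -> [-22, -25, 35] -> [-132, -150, 210]
  [-43, 8, 40, 41, 2, 2, 48, -48] -> [-45, 6, 38, 39, 0, 0, 46, -50] -> [-45, 6, 38, 39, 0, 46, -50] -> [-270, 36, 228, 234, 0, 276, -300]
  [45, 12, -5, -26, 46] -> [43, 10, -7, -28, 44] -> [43, 10, -7, -28, 44] -> [258, 60, -42, -168, 264]
  [-25, -11, -35, 26, -3, -16, 5, -20, 21, 38] -> [-27, -13, -37, 24, -5, -18, 3, -22, 19, 36] -> [-27, -13, -37, 24, -5, -18, 3, -22, 19, 36] -> [-162, -78, -222, 144, -30, -108, 18, -132, 114, 216]
  [37, 37, 14, -2, 20, -45, -1, 40] -> [35, 35, 12, -4, 18, -47, -3, 38] -> [35, 12, -4, 18, -47, -3, 38] -> [210, 72, -24, 108, -282, -18, 228]
  [-23, -50, 18, 46, -38, 33, 10, 34] -> [-25, -52, 16, 44, -40, 31, 8, 32] -> [-25, -52, 16, 44, -40, 31, 8, 32] -> [-150, -312, 96, 264, -240, 186, 48, 192]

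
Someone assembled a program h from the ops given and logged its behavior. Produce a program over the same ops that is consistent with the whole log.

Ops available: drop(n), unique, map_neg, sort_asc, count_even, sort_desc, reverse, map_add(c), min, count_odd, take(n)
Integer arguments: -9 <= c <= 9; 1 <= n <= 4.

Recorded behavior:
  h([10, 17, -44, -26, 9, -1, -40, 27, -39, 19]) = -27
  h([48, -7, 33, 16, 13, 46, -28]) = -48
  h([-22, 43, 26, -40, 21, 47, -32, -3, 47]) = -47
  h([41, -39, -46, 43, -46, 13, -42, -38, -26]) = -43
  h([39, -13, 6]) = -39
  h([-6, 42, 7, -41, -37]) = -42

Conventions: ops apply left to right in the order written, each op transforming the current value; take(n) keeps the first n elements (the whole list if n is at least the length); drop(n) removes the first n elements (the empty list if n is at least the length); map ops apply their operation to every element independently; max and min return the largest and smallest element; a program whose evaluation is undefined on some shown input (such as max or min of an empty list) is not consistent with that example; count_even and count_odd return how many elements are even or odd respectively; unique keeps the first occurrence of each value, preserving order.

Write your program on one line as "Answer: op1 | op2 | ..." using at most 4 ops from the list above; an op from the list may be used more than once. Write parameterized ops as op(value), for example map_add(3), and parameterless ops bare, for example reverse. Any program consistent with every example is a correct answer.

sort_desc | map_neg | unique | min

Check, running the answer program on each example:
  [10, 17, -44, -26, 9, -1, -40, 27, -39, 19] -> [27, 19, 17, 10, 9, -1, -26, -39, -40, -44] -> [-27, -19, -17, -10, -9, 1, 26, 39, 40, 44] -> [-27, -19, -17, -10, -9, 1, 26, 39, 40, 44] -> -27
  [48, -7, 33, 16, 13, 46, -28] -> [48, 46, 33, 16, 13, -7, -28] -> [-48, -46, -33, -16, -13, 7, 28] -> [-48, -46, -33, -16, -13, 7, 28] -> -48
  [-22, 43, 26, -40, 21, 47, -32, -3, 47] -> [47, 47, 43, 26, 21, -3, -22, -32, -40] -> [-47, -47, -43, -26, -21, 3, 22, 32, 40] -> [-47, -43, -26, -21, 3, 22, 32, 40] -> -47
  [41, -39, -46, 43, -46, 13, -42, -38, -26] -> [43, 41, 13, -26, -38, -39, -42, -46, -46] -> [-43, -41, -13, 26, 38, 39, 42, 46, 46] -> [-43, -41, -13, 26, 38, 39, 42, 46] -> -43
  [39, -13, 6] -> [39, 6, -13] -> [-39, -6, 13] -> [-39, -6, 13] -> -39
  [-6, 42, 7, -41, -37] -> [42, 7, -6, -37, -41] -> [-42, -7, 6, 37, 41] -> [-42, -7, 6, 37, 41] -> -42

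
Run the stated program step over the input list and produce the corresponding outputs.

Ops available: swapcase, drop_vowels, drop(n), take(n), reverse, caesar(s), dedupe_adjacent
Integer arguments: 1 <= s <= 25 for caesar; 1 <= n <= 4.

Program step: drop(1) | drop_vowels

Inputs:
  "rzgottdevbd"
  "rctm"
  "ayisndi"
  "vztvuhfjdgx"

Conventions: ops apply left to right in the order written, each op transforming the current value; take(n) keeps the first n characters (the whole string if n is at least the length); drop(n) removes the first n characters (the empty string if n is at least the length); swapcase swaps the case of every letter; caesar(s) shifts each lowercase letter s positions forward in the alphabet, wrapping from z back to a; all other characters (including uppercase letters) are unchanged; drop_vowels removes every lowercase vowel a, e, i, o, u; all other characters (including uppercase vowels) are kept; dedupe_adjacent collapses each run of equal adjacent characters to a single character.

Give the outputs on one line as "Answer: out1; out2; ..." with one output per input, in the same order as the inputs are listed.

Execution, op by op:
  "rzgottdevbd" -> "zgottdevbd" -> "zgttdvbd"
  "rctm" -> "ctm" -> "ctm"
  "ayisndi" -> "yisndi" -> "ysnd"
  "vztvuhfjdgx" -> "ztvuhfjdgx" -> "ztvhfjdgx"

"zgttdvbd"; "ctm"; "ysnd"; "ztvhfjdgx"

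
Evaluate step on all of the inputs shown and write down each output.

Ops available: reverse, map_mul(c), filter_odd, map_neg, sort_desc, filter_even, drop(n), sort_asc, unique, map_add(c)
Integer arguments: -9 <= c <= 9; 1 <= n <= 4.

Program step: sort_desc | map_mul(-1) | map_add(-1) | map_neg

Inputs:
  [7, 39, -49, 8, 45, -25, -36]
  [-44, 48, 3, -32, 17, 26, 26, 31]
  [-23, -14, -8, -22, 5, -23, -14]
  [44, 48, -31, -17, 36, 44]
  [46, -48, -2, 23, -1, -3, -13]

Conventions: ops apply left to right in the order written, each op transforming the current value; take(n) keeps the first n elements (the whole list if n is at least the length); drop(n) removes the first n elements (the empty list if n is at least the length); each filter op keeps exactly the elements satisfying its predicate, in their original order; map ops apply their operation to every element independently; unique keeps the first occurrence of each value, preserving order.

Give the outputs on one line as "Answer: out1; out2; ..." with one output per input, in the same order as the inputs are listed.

[46, 40, 9, 8, -24, -35, -48]; [49, 32, 27, 27, 18, 4, -31, -43]; [6, -7, -13, -13, -21, -22, -22]; [49, 45, 45, 37, -16, -30]; [47, 24, 0, -1, -2, -12, -47]

Execution, op by op:
  [7, 39, -49, 8, 45, -25, -36] -> [45, 39, 8, 7, -25, -36, -49] -> [-45, -39, -8, -7, 25, 36, 49] -> [-46, -40, -9, -8, 24, 35, 48] -> [46, 40, 9, 8, -24, -35, -48]
  [-44, 48, 3, -32, 17, 26, 26, 31] -> [48, 31, 26, 26, 17, 3, -32, -44] -> [-48, -31, -26, -26, -17, -3, 32, 44] -> [-49, -32, -27, -27, -18, -4, 31, 43] -> [49, 32, 27, 27, 18, 4, -31, -43]
  [-23, -14, -8, -22, 5, -23, -14] -> [5, -8, -14, -14, -22, -23, -23] -> [-5, 8, 14, 14, 22, 23, 23] -> [-6, 7, 13, 13, 21, 22, 22] -> [6, -7, -13, -13, -21, -22, -22]
  [44, 48, -31, -17, 36, 44] -> [48, 44, 44, 36, -17, -31] -> [-48, -44, -44, -36, 17, 31] -> [-49, -45, -45, -37, 16, 30] -> [49, 45, 45, 37, -16, -30]
  [46, -48, -2, 23, -1, -3, -13] -> [46, 23, -1, -2, -3, -13, -48] -> [-46, -23, 1, 2, 3, 13, 48] -> [-47, -24, 0, 1, 2, 12, 47] -> [47, 24, 0, -1, -2, -12, -47]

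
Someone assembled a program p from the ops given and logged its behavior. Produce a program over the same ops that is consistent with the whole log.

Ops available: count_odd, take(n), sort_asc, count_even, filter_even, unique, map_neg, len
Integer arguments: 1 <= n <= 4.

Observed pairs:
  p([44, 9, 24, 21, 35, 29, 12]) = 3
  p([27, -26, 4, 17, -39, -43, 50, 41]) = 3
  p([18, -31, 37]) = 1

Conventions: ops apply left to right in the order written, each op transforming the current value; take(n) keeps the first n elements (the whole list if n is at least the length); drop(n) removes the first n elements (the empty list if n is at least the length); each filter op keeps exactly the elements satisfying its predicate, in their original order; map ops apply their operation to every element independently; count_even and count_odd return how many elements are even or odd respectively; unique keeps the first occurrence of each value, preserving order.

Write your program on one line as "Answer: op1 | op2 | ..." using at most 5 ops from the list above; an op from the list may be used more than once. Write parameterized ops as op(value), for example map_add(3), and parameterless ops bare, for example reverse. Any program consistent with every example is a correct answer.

map_neg | filter_even | map_neg | len

Check, running the answer program on each example:
  [44, 9, 24, 21, 35, 29, 12] -> [-44, -9, -24, -21, -35, -29, -12] -> [-44, -24, -12] -> [44, 24, 12] -> 3
  [27, -26, 4, 17, -39, -43, 50, 41] -> [-27, 26, -4, -17, 39, 43, -50, -41] -> [26, -4, -50] -> [-26, 4, 50] -> 3
  [18, -31, 37] -> [-18, 31, -37] -> [-18] -> [18] -> 1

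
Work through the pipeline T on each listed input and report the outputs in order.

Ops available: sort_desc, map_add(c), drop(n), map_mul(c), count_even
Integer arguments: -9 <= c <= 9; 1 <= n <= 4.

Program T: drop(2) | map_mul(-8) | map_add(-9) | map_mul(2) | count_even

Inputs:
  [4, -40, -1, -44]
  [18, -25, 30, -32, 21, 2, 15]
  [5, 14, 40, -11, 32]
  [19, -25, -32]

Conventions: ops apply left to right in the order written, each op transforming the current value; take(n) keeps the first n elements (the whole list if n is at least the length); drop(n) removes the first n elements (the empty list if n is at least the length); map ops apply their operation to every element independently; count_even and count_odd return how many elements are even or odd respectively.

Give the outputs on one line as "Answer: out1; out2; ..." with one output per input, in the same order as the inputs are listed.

2; 5; 3; 1

Execution, op by op:
  [4, -40, -1, -44] -> [-1, -44] -> [8, 352] -> [-1, 343] -> [-2, 686] -> 2
  [18, -25, 30, -32, 21, 2, 15] -> [30, -32, 21, 2, 15] -> [-240, 256, -168, -16, -120] -> [-249, 247, -177, -25, -129] -> [-498, 494, -354, -50, -258] -> 5
  [5, 14, 40, -11, 32] -> [40, -11, 32] -> [-320, 88, -256] -> [-329, 79, -265] -> [-658, 158, -530] -> 3
  [19, -25, -32] -> [-32] -> [256] -> [247] -> [494] -> 1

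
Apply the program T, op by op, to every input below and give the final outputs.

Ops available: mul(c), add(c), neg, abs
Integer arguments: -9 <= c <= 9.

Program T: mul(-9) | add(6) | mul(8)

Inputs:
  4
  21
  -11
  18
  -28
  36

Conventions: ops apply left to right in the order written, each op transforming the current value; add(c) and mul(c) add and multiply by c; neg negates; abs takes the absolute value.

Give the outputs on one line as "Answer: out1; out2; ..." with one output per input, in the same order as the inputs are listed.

Execution, op by op:
  4 -> -36 -> -30 -> -240
  21 -> -189 -> -183 -> -1464
  -11 -> 99 -> 105 -> 840
  18 -> -162 -> -156 -> -1248
  -28 -> 252 -> 258 -> 2064
  36 -> -324 -> -318 -> -2544

-240; -1464; 840; -1248; 2064; -2544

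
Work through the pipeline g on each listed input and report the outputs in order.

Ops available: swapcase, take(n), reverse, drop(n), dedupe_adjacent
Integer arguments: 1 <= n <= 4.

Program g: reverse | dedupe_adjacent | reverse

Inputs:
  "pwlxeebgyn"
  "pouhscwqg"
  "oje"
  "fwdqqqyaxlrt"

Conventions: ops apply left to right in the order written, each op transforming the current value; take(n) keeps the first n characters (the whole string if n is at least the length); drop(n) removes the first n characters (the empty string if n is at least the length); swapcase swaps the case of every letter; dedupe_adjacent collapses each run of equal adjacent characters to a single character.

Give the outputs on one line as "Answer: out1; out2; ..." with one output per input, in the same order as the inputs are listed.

"pwlxebgyn"; "pouhscwqg"; "oje"; "fwdqyaxlrt"

Execution, op by op:
  "pwlxeebgyn" -> "nygbeexlwp" -> "nygbexlwp" -> "pwlxebgyn"
  "pouhscwqg" -> "gqwcshuop" -> "gqwcshuop" -> "pouhscwqg"
  "oje" -> "ejo" -> "ejo" -> "oje"
  "fwdqqqyaxlrt" -> "trlxayqqqdwf" -> "trlxayqdwf" -> "fwdqyaxlrt"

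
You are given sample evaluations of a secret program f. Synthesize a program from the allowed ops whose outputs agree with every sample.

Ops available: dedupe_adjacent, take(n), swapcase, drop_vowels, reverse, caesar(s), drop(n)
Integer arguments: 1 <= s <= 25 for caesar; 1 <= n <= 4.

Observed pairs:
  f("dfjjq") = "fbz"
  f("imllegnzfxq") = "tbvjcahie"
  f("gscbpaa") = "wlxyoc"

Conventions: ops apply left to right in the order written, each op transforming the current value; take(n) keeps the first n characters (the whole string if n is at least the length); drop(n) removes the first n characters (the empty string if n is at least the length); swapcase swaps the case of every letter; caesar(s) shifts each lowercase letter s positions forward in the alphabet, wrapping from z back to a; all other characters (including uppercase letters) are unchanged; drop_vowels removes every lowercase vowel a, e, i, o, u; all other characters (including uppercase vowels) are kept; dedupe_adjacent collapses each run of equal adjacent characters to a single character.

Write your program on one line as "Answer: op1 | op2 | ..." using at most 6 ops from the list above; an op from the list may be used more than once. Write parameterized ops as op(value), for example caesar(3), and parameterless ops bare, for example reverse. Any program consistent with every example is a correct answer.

reverse | drop(1) | dedupe_adjacent | caesar(24) | caesar(24)

Check, running the answer program on each example:
  "dfjjq" -> "qjjfd" -> "jjfd" -> "jfd" -> "hdb" -> "fbz"
  "imllegnzfxq" -> "qxfzngellmi" -> "xfzngellmi" -> "xfzngelmi" -> "vdxlecjkg" -> "tbvjcahie"
  "gscbpaa" -> "aapbcsg" -> "apbcsg" -> "apbcsg" -> "ynzaqe" -> "wlxyoc"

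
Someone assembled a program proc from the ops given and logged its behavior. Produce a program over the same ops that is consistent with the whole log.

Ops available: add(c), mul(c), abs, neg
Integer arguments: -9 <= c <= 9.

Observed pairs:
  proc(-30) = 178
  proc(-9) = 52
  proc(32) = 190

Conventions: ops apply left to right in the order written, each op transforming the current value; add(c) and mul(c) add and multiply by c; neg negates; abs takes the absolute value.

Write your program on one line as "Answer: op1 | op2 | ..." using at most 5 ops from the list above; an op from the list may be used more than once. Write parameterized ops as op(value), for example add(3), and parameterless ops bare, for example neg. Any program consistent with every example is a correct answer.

mul(-6) | mul(-1) | abs | add(-2)

Check, running the answer program on each example:
  -30 -> 180 -> -180 -> 180 -> 178
  -9 -> 54 -> -54 -> 54 -> 52
  32 -> -192 -> 192 -> 192 -> 190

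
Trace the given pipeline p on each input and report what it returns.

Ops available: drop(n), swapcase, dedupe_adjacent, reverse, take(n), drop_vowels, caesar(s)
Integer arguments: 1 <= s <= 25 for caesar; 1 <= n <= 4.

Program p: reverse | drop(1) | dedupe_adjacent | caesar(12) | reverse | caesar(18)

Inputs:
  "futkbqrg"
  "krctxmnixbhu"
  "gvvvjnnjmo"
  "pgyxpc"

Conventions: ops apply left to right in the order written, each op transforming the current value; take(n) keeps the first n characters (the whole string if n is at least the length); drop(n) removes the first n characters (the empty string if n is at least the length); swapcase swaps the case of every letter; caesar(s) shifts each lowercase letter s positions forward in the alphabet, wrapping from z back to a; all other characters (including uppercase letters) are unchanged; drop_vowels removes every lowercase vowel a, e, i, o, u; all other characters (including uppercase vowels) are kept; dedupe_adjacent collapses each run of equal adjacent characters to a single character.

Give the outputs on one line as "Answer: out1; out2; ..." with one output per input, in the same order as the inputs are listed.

Execution, op by op:
  "futkbqrg" -> "grqbktuf" -> "rqbktuf" -> "rqbktuf" -> "dcnwfgr" -> "rgfwncd" -> "jyxofuv"
  "krctxmnixbhu" -> "uhbxinmxtcrk" -> "hbxinmxtcrk" -> "hbxinmxtcrk" -> "tnjuzyjfodw" -> "wdofjyzujnt" -> "ovgxbqrmbfl"
  "gvvvjnnjmo" -> "omjnnjvvvg" -> "mjnnjvvvg" -> "mjnjvg" -> "yvzvhs" -> "shvzvy" -> "kznrnq"
  "pgyxpc" -> "cpxygp" -> "pxygp" -> "pxygp" -> "bjksb" -> "bskjb" -> "tkcbt"

"jyxofuv"; "ovgxbqrmbfl"; "kznrnq"; "tkcbt"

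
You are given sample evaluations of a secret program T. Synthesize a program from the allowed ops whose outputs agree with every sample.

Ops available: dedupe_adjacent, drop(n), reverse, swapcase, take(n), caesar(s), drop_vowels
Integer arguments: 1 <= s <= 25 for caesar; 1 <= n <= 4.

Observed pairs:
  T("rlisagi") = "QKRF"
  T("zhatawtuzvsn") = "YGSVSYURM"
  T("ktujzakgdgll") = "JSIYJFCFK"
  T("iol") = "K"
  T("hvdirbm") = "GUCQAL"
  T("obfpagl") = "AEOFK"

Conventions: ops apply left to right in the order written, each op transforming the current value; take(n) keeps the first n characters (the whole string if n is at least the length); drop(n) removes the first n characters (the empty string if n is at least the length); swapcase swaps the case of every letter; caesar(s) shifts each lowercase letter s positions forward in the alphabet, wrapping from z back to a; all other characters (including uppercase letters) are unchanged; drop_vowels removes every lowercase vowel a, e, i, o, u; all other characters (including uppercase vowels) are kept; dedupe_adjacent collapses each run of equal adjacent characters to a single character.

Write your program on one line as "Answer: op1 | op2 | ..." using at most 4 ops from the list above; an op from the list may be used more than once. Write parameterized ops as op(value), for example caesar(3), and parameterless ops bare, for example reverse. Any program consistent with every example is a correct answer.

drop_vowels | caesar(25) | swapcase | dedupe_adjacent

Check, running the answer program on each example:
  "rlisagi" -> "rlsg" -> "qkrf" -> "QKRF" -> "QKRF"
  "zhatawtuzvsn" -> "zhtwtzvsn" -> "ygsvsyurm" -> "YGSVSYURM" -> "YGSVSYURM"
  "ktujzakgdgll" -> "ktjzkgdgll" -> "jsiyjfcfkk" -> "JSIYJFCFKK" -> "JSIYJFCFK"
  "iol" -> "l" -> "k" -> "K" -> "K"
  "hvdirbm" -> "hvdrbm" -> "gucqal" -> "GUCQAL" -> "GUCQAL"
  "obfpagl" -> "bfpgl" -> "aeofk" -> "AEOFK" -> "AEOFK"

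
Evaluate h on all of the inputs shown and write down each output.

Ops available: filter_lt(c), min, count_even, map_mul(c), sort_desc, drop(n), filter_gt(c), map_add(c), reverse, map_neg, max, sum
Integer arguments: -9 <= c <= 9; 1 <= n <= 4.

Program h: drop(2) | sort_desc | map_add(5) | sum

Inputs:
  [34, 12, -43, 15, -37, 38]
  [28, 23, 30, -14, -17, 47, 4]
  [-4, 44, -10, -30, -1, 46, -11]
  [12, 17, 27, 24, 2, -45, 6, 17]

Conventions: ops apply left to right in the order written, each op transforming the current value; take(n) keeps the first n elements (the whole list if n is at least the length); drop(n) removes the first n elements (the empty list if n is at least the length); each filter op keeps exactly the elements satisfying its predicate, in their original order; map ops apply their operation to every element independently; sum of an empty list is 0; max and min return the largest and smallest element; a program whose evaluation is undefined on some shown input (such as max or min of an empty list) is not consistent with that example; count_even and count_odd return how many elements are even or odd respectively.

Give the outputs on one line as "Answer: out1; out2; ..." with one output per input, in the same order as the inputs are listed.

-7; 75; 19; 61

Execution, op by op:
  [34, 12, -43, 15, -37, 38] -> [-43, 15, -37, 38] -> [38, 15, -37, -43] -> [43, 20, -32, -38] -> -7
  [28, 23, 30, -14, -17, 47, 4] -> [30, -14, -17, 47, 4] -> [47, 30, 4, -14, -17] -> [52, 35, 9, -9, -12] -> 75
  [-4, 44, -10, -30, -1, 46, -11] -> [-10, -30, -1, 46, -11] -> [46, -1, -10, -11, -30] -> [51, 4, -5, -6, -25] -> 19
  [12, 17, 27, 24, 2, -45, 6, 17] -> [27, 24, 2, -45, 6, 17] -> [27, 24, 17, 6, 2, -45] -> [32, 29, 22, 11, 7, -40] -> 61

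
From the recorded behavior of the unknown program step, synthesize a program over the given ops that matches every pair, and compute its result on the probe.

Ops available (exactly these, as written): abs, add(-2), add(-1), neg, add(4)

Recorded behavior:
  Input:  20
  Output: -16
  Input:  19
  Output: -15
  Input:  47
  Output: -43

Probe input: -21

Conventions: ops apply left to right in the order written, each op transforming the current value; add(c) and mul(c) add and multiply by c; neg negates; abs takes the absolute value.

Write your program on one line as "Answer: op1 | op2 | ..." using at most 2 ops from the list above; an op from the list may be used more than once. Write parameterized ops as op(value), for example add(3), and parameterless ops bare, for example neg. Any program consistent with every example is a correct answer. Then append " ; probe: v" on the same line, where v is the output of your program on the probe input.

neg | add(4) ; probe: 25

Check, running the answer program on each example:
  20 -> -20 -> -16
  19 -> -19 -> -15
  47 -> -47 -> -43
  probe: -21 -> 21 -> 25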